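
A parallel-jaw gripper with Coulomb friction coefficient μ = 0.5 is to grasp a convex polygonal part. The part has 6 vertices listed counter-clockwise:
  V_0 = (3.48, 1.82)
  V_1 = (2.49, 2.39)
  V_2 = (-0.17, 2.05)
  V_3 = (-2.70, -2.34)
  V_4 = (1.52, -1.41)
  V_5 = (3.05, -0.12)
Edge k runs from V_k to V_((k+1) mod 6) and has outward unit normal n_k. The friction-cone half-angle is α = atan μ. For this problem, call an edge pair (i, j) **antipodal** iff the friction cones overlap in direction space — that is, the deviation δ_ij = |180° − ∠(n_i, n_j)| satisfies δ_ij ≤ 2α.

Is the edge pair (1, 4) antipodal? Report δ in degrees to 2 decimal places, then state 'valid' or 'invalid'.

δ = 32.85°, valid

α = atan 0.5 = 26.57°;  2α = 53.13°
edge 1: e_1 = (-2.66, -0.34);  n_1 = (-0.1268, +0.9919)
edge 4: e_4 = (+1.53, +1.29);  n_4 = (+0.6446, -0.7645)
∠(n_1, n_4) = 147.15°
δ = |180° − 147.15°| = 32.85°
32.85° ≤ 2α = 53.13°  →  valid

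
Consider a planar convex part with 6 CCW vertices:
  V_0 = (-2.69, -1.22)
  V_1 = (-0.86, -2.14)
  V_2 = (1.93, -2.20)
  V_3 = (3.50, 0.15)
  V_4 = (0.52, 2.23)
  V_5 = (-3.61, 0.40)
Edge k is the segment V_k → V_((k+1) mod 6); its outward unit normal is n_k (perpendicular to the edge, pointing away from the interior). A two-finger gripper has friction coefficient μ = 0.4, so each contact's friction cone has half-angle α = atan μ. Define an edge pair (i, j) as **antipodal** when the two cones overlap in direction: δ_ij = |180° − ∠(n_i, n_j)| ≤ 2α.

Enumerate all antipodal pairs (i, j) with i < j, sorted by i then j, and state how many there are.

count = 5; pairs: (0,3), (1,3), (1,4), (2,4), (3,5)

α = atan 0.4 = 21.80°;  2α = 43.60°
n_0 = (-0.4492, -0.8934)
n_1 = (-0.0215, -0.9998)
n_2 = (+0.8315, -0.5555)
n_3 = (+0.5724, +0.8200)
n_4 = (-0.4051, +0.9143)
n_5 = (-0.8696, -0.4938)
  (0,1): δ = 154.54°  ·
  (0,2): δ = 97.06°  ·
  (0,3): δ = 8.22°  ✓
  (0,4): δ = 50.59°  ·
  (0,5): δ = 146.28°  ·
  (1,2): δ = 122.51°  ·
  (1,3): δ = 33.68°  ✓
  (1,4): δ = 25.13°  ✓
  (1,5): δ = 120.82°  ·
  (2,3): δ = 91.17°  ·
  (2,4): δ = 32.36°  ✓
  (2,5): δ = 63.34°  ·
  (3,4): δ = 121.19°  ·
  (3,5): δ = 25.49°  ✓
  (4,5): δ = 84.31°  ·
antipodal pairs: 5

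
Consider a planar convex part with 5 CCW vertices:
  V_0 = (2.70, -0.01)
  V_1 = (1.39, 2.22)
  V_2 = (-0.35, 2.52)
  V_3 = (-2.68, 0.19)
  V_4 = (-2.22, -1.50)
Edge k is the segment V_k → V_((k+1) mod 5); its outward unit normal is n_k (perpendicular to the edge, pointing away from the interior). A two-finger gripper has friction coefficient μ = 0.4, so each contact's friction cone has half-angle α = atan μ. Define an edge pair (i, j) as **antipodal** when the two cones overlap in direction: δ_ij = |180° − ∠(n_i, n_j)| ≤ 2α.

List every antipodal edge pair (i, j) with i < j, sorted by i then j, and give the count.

α = atan 0.4 = 21.80°;  2α = 43.60°
n_0 = (+0.8622, +0.5065)
n_1 = (+0.1699, +0.9855)
n_2 = (-0.7071, +0.7071)
n_3 = (-0.9649, -0.2626)
n_4 = (+0.2898, -0.9571)
  (0,1): δ = 130.21°  ·
  (0,2): δ = 75.43°  ·
  (0,3): δ = 15.21°  ✓
  (0,4): δ = 76.42°  ·
  (1,2): δ = 125.22°  ·
  (1,3): δ = 64.99°  ·
  (1,4): δ = 26.63°  ✓
  (2,3): δ = 119.77°  ·
  (2,4): δ = 28.15°  ✓
  (3,4): δ = 88.38°  ·
antipodal pairs: 3

count = 3; pairs: (0,3), (1,4), (2,4)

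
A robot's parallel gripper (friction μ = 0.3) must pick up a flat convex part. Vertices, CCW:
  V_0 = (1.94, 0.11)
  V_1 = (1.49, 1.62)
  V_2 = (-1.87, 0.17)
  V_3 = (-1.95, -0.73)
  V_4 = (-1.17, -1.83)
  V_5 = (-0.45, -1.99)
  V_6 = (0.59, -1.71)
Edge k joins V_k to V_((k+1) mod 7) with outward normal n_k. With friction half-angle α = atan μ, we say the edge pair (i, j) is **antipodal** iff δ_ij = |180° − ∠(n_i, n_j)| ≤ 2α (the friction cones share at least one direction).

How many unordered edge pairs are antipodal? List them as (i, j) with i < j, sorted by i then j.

α = atan 0.3 = 16.70°;  2α = 33.40°
n_0 = (+0.9583, +0.2856)
n_1 = (-0.3962, +0.9182)
n_2 = (-0.9961, +0.0885)
n_3 = (-0.8157, -0.5784)
n_4 = (-0.2169, -0.9762)
n_5 = (+0.2600, -0.9656)
n_6 = (+0.8032, -0.5958)
  (0,1): δ = 83.25°  ·
  (0,2): δ = 21.67°  ✓
  (0,3): δ = 18.75°  ✓
  (0,4): δ = 60.88°  ·
  (0,5): δ = 88.47°  ·
  (0,6): δ = 126.84°  ·
  (1,2): δ = 118.42°  ·
  (1,3): δ = 78.00°  ·
  (1,4): δ = 35.87°  ·
  (1,5): δ = 8.27°  ✓
  (1,6): δ = 30.09°  ✓
  (2,3): δ = 139.58°  ·
  (2,4): δ = 97.45°  ·
  (2,5): δ = 69.85°  ·
  (2,6): δ = 31.49°  ✓
  (3,4): δ = 137.87°  ·
  (3,5): δ = 110.27°  ·
  (3,6): δ = 71.91°  ·
  (4,5): δ = 152.40°  ·
  (4,6): δ = 114.04°  ·
  (5,6): δ = 141.63°  ·
antipodal pairs: 5

count = 5; pairs: (0,2), (0,3), (1,5), (1,6), (2,6)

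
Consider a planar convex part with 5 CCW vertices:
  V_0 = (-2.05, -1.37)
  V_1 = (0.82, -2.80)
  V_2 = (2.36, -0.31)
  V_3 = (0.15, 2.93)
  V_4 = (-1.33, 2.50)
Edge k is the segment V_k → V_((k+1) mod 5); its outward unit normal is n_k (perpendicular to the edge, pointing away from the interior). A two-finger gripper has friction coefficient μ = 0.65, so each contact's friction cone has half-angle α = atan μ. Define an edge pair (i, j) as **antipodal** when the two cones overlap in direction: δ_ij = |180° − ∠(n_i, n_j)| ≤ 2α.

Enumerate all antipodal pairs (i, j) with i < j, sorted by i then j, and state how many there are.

count = 5; pairs: (0,2), (0,3), (1,3), (1,4), (2,4)

α = atan 0.65 = 33.02°;  2α = 66.05°
n_0 = (-0.4460, -0.8951)
n_1 = (+0.8505, -0.5260)
n_2 = (+0.8261, +0.5635)
n_3 = (-0.2790, +0.9603)
n_4 = (-0.9831, +0.1829)
  (0,1): δ = 95.25°  ·
  (0,2): δ = 29.22°  ✓
  (0,3): δ = 42.69°  ✓
  (0,4): δ = 105.95°  ·
  (1,2): δ = 113.97°  ·
  (1,3): δ = 42.06°  ✓
  (1,4): δ = 21.20°  ✓
  (2,3): δ = 108.10°  ·
  (2,4): δ = 44.84°  ✓
  (3,4): δ = 116.74°  ·
antipodal pairs: 5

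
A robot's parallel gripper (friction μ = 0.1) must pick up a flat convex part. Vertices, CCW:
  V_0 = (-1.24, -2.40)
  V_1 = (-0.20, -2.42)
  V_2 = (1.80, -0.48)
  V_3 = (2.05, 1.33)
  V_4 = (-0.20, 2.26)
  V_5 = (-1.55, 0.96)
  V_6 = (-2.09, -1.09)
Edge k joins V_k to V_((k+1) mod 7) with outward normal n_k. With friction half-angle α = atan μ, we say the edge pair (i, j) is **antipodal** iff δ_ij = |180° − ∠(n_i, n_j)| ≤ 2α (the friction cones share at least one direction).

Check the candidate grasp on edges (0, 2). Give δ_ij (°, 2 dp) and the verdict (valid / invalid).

δ = 96.76°, invalid

α = atan 0.1 = 5.71°;  2α = 11.42°
edge 0: e_0 = (+1.04, -0.02);  n_0 = (-0.0192, -0.9998)
edge 2: e_2 = (+0.25, +1.81);  n_2 = (+0.9906, -0.1368)
∠(n_0, n_2) = 83.24°
δ = |180° − 83.24°| = 96.76°
96.76° > 2α = 11.42°  →  invalid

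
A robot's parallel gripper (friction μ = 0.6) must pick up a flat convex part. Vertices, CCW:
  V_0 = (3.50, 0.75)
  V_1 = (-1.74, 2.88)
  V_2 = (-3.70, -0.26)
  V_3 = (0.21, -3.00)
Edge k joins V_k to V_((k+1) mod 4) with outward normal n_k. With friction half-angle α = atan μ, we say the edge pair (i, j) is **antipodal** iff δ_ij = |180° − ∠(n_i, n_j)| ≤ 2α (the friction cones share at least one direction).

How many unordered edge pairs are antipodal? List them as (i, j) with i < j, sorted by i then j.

count = 2; pairs: (0,2), (1,3)

α = atan 0.6 = 30.96°;  2α = 61.93°
n_0 = (+0.3766, +0.9264)
n_1 = (-0.8483, +0.5295)
n_2 = (-0.5739, -0.8189)
n_3 = (+0.7517, -0.6595)
  (0,1): δ = 99.85°  ·
  (0,2): δ = 12.90°  ✓
  (0,3): δ = 70.86°  ·
  (1,2): δ = 93.05°  ·
  (1,3): δ = 9.29°  ✓
  (2,3): δ = 96.24°  ·
antipodal pairs: 2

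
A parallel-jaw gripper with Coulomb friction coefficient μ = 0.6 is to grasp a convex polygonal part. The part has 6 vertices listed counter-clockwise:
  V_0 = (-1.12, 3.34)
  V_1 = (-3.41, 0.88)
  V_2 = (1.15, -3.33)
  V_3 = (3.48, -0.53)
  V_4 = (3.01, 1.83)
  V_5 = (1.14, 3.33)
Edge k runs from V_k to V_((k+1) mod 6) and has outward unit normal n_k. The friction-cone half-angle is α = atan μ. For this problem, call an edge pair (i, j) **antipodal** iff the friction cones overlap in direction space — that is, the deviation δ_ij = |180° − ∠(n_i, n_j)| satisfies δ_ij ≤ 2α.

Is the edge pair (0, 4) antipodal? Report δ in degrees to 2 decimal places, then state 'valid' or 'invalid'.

α = atan 0.6 = 30.96°;  2α = 61.93°
edge 0: e_0 = (-2.29, -2.46);  n_0 = (-0.7319, +0.6814)
edge 4: e_4 = (-1.87, +1.50);  n_4 = (+0.6257, +0.7801)
∠(n_0, n_4) = 85.78°
δ = |180° − 85.78°| = 94.22°
94.22° > 2α = 61.93°  →  invalid

δ = 94.22°, invalid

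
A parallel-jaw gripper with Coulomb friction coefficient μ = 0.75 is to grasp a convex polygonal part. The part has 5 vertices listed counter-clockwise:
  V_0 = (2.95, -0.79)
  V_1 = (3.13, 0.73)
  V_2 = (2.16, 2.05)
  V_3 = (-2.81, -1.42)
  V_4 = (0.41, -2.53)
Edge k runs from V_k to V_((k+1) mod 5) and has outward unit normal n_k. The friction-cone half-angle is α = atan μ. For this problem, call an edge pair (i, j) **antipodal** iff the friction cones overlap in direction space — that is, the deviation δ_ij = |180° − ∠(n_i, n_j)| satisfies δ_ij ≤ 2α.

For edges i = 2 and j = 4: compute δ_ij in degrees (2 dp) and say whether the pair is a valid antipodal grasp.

α = atan 0.75 = 36.87°;  2α = 73.74°
edge 2: e_2 = (-4.97, -3.47);  n_2 = (-0.5725, +0.8199)
edge 4: e_4 = (+2.54, +1.74);  n_4 = (+0.5651, -0.8250)
∠(n_2, n_4) = 179.49°
δ = |180° − 179.49°| = 0.51°
0.51° ≤ 2α = 73.74°  →  valid

δ = 0.51°, valid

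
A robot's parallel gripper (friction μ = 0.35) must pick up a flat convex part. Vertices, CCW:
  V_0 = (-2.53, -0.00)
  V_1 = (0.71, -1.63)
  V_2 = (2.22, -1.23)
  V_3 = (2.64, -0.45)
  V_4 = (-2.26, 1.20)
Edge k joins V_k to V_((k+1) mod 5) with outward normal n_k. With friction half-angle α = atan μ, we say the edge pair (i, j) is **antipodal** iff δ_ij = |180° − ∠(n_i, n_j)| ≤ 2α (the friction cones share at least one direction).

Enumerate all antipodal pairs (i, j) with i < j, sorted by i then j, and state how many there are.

α = atan 0.35 = 19.29°;  2α = 38.58°
n_0 = (-0.4494, -0.8933)
n_1 = (+0.2561, -0.9667)
n_2 = (+0.8805, -0.4741)
n_3 = (+0.3191, +0.9477)
n_4 = (-0.9756, +0.2195)
  (0,1): δ = 138.46°  ·
  (0,2): δ = 91.59°  ·
  (0,3): δ = 8.10°  ✓
  (0,4): δ = 104.03°  ·
  (1,2): δ = 133.14°  ·
  (1,3): δ = 33.45°  ✓
  (1,4): δ = 62.48°  ·
  (2,3): δ = 80.31°  ·
  (2,4): δ = 15.62°  ✓
  (3,4): δ = 84.07°  ·
antipodal pairs: 3

count = 3; pairs: (0,3), (1,3), (2,4)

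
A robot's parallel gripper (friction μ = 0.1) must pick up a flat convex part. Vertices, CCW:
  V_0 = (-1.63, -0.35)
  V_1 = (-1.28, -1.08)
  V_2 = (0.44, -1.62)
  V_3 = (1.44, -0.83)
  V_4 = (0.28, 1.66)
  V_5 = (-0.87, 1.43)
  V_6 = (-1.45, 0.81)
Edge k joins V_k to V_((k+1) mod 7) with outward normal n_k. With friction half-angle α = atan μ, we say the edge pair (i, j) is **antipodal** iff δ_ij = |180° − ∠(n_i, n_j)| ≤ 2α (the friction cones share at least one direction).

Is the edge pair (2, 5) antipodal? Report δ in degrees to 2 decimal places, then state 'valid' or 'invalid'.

α = atan 0.1 = 5.71°;  2α = 11.42°
edge 2: e_2 = (+1.00, +0.79);  n_2 = (+0.6199, -0.7847)
edge 5: e_5 = (-0.58, -0.62);  n_5 = (-0.7303, +0.6832)
∠(n_2, n_5) = 171.40°
δ = |180° − 171.40°| = 8.60°
8.60° ≤ 2α = 11.42°  →  valid

δ = 8.60°, valid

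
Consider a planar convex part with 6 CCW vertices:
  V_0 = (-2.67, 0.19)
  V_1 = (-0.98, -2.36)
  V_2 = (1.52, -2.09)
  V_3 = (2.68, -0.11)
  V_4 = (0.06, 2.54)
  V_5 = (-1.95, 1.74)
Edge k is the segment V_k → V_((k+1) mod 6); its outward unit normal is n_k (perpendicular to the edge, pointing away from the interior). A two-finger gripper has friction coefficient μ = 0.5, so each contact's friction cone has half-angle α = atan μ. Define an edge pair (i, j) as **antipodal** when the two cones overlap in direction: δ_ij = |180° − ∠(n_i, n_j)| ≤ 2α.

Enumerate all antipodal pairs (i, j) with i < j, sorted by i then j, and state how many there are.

α = atan 0.5 = 26.57°;  2α = 53.13°
n_0 = (-0.8336, -0.5524)
n_1 = (+0.1074, -0.9942)
n_2 = (+0.8628, -0.5055)
n_3 = (+0.7111, +0.7031)
n_4 = (-0.3698, +0.9291)
n_5 = (-0.9069, +0.4213)
  (0,1): δ = 117.37°  ·
  (0,2): δ = 63.90°  ·
  (0,3): δ = 11.14°  ✓
  (0,4): δ = 78.17°  ·
  (0,5): δ = 121.55°  ·
  (1,2): δ = 126.53°  ·
  (1,3): δ = 51.49°  ✓
  (1,4): δ = 15.54°  ✓
  (1,5): δ = 58.92°  ·
  (2,3): δ = 104.96°  ·
  (2,4): δ = 37.93°  ✓
  (2,5): δ = 5.45°  ✓
  (3,4): δ = 112.97°  ·
  (3,5): δ = 69.59°  ·
  (4,5): δ = 136.62°  ·
antipodal pairs: 5

count = 5; pairs: (0,3), (1,3), (1,4), (2,4), (2,5)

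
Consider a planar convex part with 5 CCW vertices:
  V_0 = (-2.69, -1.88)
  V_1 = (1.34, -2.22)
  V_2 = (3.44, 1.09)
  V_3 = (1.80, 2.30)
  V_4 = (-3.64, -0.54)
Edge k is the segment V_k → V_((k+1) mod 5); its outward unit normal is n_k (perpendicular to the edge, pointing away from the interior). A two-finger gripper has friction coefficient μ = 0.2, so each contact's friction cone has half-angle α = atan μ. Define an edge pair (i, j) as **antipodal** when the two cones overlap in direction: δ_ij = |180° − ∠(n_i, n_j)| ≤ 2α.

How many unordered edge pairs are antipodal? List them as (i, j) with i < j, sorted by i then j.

count = 1; pairs: (2,4)

α = atan 0.2 = 11.31°;  2α = 22.62°
n_0 = (-0.0841, -0.9965)
n_1 = (+0.8444, -0.5357)
n_2 = (+0.5937, +0.8047)
n_3 = (-0.4628, +0.8865)
n_4 = (-0.8158, -0.5784)
  (0,1): δ = 117.57°  ·
  (0,2): δ = 31.60°  ·
  (0,3): δ = 32.39°  ·
  (0,4): δ = 130.16°  ·
  (1,2): δ = 94.03°  ·
  (1,3): δ = 30.04°  ·
  (1,4): δ = 67.73°  ·
  (2,3): δ = 116.01°  ·
  (2,4): δ = 18.24°  ✓
  (3,4): δ = 82.23°  ·
antipodal pairs: 1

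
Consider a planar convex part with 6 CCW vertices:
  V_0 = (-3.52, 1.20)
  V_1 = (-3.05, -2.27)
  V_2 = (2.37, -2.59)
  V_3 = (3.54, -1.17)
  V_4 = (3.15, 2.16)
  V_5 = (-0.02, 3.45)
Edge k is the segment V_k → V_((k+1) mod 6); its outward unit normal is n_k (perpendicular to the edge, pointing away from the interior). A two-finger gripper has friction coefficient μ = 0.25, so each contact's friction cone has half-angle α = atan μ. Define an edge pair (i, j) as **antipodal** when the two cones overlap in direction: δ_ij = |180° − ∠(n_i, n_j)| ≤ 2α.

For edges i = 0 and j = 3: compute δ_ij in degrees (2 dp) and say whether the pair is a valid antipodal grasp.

α = atan 0.25 = 14.04°;  2α = 28.07°
edge 0: e_0 = (+0.47, -3.47);  n_0 = (-0.9910, -0.1342)
edge 3: e_3 = (-0.39, +3.33);  n_3 = (+0.9932, +0.1163)
∠(n_0, n_3) = 178.97°
δ = |180° − 178.97°| = 1.03°
1.03° ≤ 2α = 28.07°  →  valid

δ = 1.03°, valid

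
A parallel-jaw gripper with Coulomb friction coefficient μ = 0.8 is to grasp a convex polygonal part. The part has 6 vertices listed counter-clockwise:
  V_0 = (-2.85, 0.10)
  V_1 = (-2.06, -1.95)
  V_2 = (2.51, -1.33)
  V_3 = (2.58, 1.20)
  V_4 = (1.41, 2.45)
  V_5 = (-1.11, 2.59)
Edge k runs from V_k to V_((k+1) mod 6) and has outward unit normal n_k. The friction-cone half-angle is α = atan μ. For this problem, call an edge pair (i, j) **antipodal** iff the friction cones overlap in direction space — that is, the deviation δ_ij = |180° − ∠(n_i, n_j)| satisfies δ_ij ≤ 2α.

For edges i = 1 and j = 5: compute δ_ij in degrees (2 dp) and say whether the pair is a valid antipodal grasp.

α = atan 0.8 = 38.66°;  2α = 77.32°
edge 1: e_1 = (+4.57, +0.62);  n_1 = (+0.1344, -0.9909)
edge 5: e_5 = (-1.74, -2.49);  n_5 = (-0.8197, +0.5728)
∠(n_1, n_5) = 132.67°
δ = |180° − 132.67°| = 47.33°
47.33° ≤ 2α = 77.32°  →  valid

δ = 47.33°, valid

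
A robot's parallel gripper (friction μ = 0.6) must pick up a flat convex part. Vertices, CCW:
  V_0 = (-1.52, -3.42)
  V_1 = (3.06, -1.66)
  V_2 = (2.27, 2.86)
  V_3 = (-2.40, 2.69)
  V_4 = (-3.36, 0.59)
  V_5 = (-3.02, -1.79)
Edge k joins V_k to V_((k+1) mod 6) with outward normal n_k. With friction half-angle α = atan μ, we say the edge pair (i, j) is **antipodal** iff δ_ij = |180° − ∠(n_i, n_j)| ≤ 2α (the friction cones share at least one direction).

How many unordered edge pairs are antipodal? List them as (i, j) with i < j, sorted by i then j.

count = 6; pairs: (0,2), (0,3), (1,3), (1,4), (1,5), (2,5)

α = atan 0.6 = 30.96°;  2α = 61.93°
n_0 = (+0.3587, -0.9335)
n_1 = (+0.9851, +0.1722)
n_2 = (-0.0364, +0.9993)
n_3 = (-0.9095, +0.4158)
n_4 = (-0.9899, -0.1414)
n_5 = (-0.7358, -0.6772)
  (0,1): δ = 101.11°  ·
  (0,2): δ = 18.94°  ✓
  (0,3): δ = 44.41°  ✓
  (0,4): δ = 77.11°  ·
  (0,5): δ = 111.60°  ·
  (1,2): δ = 97.83°  ·
  (1,3): δ = 34.48°  ✓
  (1,4): δ = 1.78°  ✓
  (1,5): δ = 32.71°  ✓
  (2,3): δ = 116.65°  ·
  (2,4): δ = 83.95°  ·
  (2,5): δ = 49.46°  ✓
  (3,4): δ = 147.30°  ·
  (3,5): δ = 112.81°  ·
  (4,5): δ = 145.51°  ·
antipodal pairs: 6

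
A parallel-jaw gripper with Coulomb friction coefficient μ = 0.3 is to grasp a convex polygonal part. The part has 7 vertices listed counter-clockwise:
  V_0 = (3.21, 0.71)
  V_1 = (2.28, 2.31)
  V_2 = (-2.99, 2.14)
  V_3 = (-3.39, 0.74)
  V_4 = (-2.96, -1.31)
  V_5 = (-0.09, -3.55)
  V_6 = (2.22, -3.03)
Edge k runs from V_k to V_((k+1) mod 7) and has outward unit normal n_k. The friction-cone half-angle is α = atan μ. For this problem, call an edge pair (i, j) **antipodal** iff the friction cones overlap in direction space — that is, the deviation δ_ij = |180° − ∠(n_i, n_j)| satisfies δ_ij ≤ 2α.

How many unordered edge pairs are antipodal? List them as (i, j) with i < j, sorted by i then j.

count = 5; pairs: (0,3), (0,4), (1,5), (2,6), (3,6)

α = atan 0.3 = 16.70°;  2α = 33.40°
n_0 = (+0.8646, +0.5025)
n_1 = (-0.0322, +0.9995)
n_2 = (-0.9615, +0.2747)
n_3 = (-0.9787, -0.2053)
n_4 = (-0.6153, -0.7883)
n_5 = (+0.2196, -0.9756)
n_6 = (+0.9667, -0.2559)
  (0,1): δ = 118.32°  ·
  (0,2): δ = 46.11°  ·
  (0,3): δ = 18.32°  ✓
  (0,4): δ = 21.86°  ✓
  (0,5): δ = 72.52°  ·
  (0,6): δ = 135.01°  ·
  (1,2): δ = 107.79°  ·
  (1,3): δ = 80.00°  ·
  (1,4): δ = 39.82°  ·
  (1,5): δ = 10.84°  ✓
  (1,6): δ = 73.33°  ·
  (2,3): δ = 152.21°  ·
  (2,4): δ = 112.03°  ·
  (2,5): δ = 61.37°  ·
  (2,6): δ = 1.12°  ✓
  (3,4): δ = 139.82°  ·
  (3,5): δ = 89.16°  ·
  (3,6): δ = 26.67°  ✓
  (4,5): δ = 129.34°  ·
  (4,6): δ = 66.85°  ·
  (5,6): δ = 117.51°  ·
antipodal pairs: 5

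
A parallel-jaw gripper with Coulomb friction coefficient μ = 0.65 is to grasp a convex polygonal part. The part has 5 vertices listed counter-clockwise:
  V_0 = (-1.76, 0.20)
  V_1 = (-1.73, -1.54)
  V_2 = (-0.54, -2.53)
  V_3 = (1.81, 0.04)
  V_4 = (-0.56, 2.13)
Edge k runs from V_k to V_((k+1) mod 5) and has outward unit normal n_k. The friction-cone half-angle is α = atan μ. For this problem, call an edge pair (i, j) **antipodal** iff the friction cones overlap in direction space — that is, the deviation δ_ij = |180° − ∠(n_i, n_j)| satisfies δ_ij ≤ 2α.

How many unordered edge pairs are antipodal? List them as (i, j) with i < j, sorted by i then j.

count = 4; pairs: (0,2), (0,3), (1,3), (2,4)

α = atan 0.65 = 33.02°;  2α = 66.05°
n_0 = (-0.9999, -0.0172)
n_1 = (-0.6395, -0.7688)
n_2 = (+0.7380, -0.6748)
n_3 = (+0.6614, +0.7500)
n_4 = (-0.8492, +0.5280)
  (0,1): δ = 130.75°  ·
  (0,2): δ = 43.43°  ✓
  (0,3): δ = 47.60°  ✓
  (0,4): δ = 147.14°  ·
  (1,2): δ = 92.68°  ·
  (1,3): δ = 1.65°  ✓
  (1,4): δ = 97.89°  ·
  (2,3): δ = 88.97°  ·
  (2,4): δ = 10.57°  ✓
  (3,4): δ = 80.46°  ·
antipodal pairs: 4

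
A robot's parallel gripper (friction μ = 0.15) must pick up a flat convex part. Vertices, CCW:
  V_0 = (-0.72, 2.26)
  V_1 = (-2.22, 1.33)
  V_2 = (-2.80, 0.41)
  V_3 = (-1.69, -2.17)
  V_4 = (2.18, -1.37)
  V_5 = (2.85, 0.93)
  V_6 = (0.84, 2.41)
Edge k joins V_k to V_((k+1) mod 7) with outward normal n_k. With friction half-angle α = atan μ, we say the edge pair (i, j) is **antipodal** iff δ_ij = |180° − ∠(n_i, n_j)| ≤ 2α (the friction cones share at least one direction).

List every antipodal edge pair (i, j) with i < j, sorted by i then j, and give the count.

α = atan 0.15 = 8.53°;  2α = 17.06°
n_0 = (-0.5269, +0.8499)
n_1 = (-0.8459, +0.5333)
n_2 = (-0.9186, -0.3952)
n_3 = (+0.2024, -0.9793)
n_4 = (+0.9601, -0.2797)
n_5 = (+0.5929, +0.8053)
n_6 = (-0.0957, +0.9954)
  (0,1): δ = 154.03°  ·
  (0,2): δ = 98.52°  ·
  (0,3): δ = 20.12°  ·
  (0,4): δ = 41.96°  ·
  (0,5): δ = 111.84°  ·
  (0,6): δ = 153.69°  ·
  (1,2): δ = 124.49°  ·
  (1,3): δ = 46.09°  ·
  (1,4): δ = 15.99°  ✓
  (1,5): δ = 85.86°  ·
  (1,6): δ = 127.72°  ·
  (2,3): δ = 101.60°  ·
  (2,4): δ = 39.52°  ·
  (2,5): δ = 30.36°  ·
  (2,6): δ = 72.21°  ·
  (3,4): δ = 117.92°  ·
  (3,5): δ = 48.04°  ·
  (3,6): δ = 6.19°  ✓
  (4,5): δ = 110.12°  ·
  (4,6): δ = 68.27°  ·
  (5,6): δ = 138.14°  ·
antipodal pairs: 2

count = 2; pairs: (1,4), (3,6)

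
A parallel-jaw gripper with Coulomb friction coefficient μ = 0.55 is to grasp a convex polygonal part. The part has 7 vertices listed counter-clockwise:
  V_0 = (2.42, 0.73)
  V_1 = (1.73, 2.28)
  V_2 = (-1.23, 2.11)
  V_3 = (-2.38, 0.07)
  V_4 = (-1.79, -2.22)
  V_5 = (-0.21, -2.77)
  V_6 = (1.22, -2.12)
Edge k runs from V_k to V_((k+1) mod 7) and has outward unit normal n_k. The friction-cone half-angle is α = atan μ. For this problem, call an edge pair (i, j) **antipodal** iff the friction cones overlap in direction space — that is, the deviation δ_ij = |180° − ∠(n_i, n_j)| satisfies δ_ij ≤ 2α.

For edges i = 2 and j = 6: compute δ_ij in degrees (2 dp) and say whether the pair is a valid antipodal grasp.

δ = 6.58°, valid

α = atan 0.55 = 28.81°;  2α = 57.62°
edge 2: e_2 = (-1.15, -2.04);  n_2 = (-0.8711, +0.4911)
edge 6: e_6 = (+1.20, +2.85);  n_6 = (+0.9216, -0.3881)
∠(n_2, n_6) = 173.42°
δ = |180° − 173.42°| = 6.58°
6.58° ≤ 2α = 57.62°  →  valid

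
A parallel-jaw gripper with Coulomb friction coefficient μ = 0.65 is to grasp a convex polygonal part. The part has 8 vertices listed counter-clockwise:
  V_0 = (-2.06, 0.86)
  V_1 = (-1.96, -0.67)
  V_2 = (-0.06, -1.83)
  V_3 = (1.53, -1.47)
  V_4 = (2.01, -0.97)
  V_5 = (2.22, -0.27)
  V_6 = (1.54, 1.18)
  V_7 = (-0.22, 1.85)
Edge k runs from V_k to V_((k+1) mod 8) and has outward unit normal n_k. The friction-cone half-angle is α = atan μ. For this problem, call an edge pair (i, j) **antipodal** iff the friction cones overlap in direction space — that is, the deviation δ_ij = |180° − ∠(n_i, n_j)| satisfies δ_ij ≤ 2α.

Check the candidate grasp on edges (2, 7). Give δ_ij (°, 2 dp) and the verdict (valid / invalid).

δ = 15.52°, valid

α = atan 0.65 = 33.02°;  2α = 66.05°
edge 2: e_2 = (+1.59, +0.36);  n_2 = (+0.2208, -0.9753)
edge 7: e_7 = (-1.84, -0.99);  n_7 = (-0.4738, +0.8806)
∠(n_2, n_7) = 164.48°
δ = |180° − 164.48°| = 15.52°
15.52° ≤ 2α = 66.05°  →  valid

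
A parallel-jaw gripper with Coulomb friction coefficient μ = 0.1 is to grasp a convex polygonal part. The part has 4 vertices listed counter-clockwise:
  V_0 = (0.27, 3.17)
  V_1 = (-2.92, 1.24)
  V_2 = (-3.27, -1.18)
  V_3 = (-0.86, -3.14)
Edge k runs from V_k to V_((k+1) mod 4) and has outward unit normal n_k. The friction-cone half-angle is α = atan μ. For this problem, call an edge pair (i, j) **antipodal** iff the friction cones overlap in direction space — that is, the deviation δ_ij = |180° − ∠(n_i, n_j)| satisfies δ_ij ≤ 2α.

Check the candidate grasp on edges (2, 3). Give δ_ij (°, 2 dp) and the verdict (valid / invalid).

α = atan 0.1 = 5.71°;  2α = 11.42°
edge 2: e_2 = (+2.41, -1.96);  n_2 = (-0.6310, -0.7758)
edge 3: e_3 = (+1.13, +6.31);  n_3 = (+0.9843, -0.1763)
∠(n_2, n_3) = 118.97°
δ = |180° − 118.97°| = 61.03°
61.03° > 2α = 11.42°  →  invalid

δ = 61.03°, invalid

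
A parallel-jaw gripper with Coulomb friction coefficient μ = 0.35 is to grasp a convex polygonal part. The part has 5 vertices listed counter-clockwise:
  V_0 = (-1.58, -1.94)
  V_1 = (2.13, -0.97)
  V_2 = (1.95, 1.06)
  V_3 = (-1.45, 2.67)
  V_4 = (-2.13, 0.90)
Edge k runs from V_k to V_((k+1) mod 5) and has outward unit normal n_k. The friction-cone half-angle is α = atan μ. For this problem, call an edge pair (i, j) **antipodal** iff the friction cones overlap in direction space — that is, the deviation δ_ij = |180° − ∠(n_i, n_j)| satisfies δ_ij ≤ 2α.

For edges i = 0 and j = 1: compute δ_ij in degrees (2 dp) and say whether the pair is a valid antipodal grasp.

α = atan 0.35 = 19.29°;  2α = 38.58°
edge 0: e_0 = (+3.71, +0.97);  n_0 = (+0.2530, -0.9675)
edge 1: e_1 = (-0.18, +2.03);  n_1 = (+0.9961, +0.0883)
∠(n_0, n_1) = 80.41°
δ = |180° − 80.41°| = 99.59°
99.59° > 2α = 38.58°  →  invalid

δ = 99.59°, invalid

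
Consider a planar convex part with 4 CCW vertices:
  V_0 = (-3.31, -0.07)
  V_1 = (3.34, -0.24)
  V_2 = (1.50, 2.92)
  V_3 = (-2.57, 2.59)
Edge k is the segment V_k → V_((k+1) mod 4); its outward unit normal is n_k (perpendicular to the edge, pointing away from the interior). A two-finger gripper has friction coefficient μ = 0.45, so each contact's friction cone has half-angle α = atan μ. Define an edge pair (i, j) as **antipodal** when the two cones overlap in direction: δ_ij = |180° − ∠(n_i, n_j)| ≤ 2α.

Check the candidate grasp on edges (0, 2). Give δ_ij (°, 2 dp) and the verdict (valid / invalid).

δ = 6.10°, valid

α = atan 0.45 = 24.23°;  2α = 48.46°
edge 0: e_0 = (+6.65, -0.17);  n_0 = (-0.0256, -0.9997)
edge 2: e_2 = (-4.07, -0.33);  n_2 = (-0.0808, +0.9967)
∠(n_0, n_2) = 173.90°
δ = |180° − 173.90°| = 6.10°
6.10° ≤ 2α = 48.46°  →  valid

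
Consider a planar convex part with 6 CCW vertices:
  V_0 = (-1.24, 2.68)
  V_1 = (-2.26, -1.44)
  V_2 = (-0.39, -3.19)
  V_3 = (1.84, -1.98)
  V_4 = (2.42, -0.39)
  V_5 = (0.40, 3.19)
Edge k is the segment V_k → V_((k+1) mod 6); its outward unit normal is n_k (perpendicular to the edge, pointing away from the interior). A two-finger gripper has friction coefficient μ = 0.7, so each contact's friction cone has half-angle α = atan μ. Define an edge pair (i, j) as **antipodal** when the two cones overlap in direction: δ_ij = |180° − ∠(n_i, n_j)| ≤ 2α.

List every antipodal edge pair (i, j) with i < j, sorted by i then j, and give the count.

count = 8; pairs: (0,2), (0,3), (0,4), (1,3), (1,4), (1,5), (2,5), (3,5)

α = atan 0.7 = 34.99°;  2α = 69.98°
n_0 = (-0.9707, +0.2403)
n_1 = (-0.6833, -0.7301)
n_2 = (+0.4769, -0.8789)
n_3 = (+0.9394, -0.3427)
n_4 = (+0.8709, +0.4914)
n_5 = (-0.2969, +0.9549)
  (0,1): δ = 119.20°  ·
  (0,2): δ = 47.61°  ✓
  (0,3): δ = 6.14°  ✓
  (0,4): δ = 43.34°  ✓
  (0,5): δ = 121.18°  ·
  (1,2): δ = 108.41°  ·
  (1,3): δ = 66.94°  ✓
  (1,4): δ = 17.46°  ✓
  (1,5): δ = 60.38°  ✓
  (2,3): δ = 138.53°  ·
  (2,4): δ = 89.05°  ·
  (2,5): δ = 11.21°  ✓
  (3,4): δ = 130.53°  ·
  (3,5): δ = 52.68°  ✓
  (4,5): δ = 102.16°  ·
antipodal pairs: 8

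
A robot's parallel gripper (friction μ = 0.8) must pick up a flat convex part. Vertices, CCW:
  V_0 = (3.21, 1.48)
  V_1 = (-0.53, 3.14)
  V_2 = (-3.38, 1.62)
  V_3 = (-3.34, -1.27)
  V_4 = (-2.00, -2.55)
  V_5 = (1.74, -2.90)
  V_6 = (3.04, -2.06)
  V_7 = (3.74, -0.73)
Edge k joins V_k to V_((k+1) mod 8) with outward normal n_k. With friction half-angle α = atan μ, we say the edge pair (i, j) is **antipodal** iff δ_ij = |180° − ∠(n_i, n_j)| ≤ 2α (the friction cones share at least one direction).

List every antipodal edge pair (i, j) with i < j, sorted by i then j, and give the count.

α = atan 0.8 = 38.66°;  2α = 77.32°
n_0 = (+0.4057, +0.9140)
n_1 = (-0.4706, +0.8824)
n_2 = (-0.9999, -0.0138)
n_3 = (-0.6907, -0.7231)
n_4 = (-0.0932, -0.9956)
n_5 = (+0.5427, -0.8399)
n_6 = (+0.8849, -0.4657)
n_7 = (+0.9724, +0.2332)
  (0,1): δ = 127.99°  ·
  (0,2): δ = 65.27°  ✓
  (0,3): δ = 19.75°  ✓
  (0,4): δ = 18.59°  ✓
  (0,5): δ = 56.80°  ✓
  (0,6): δ = 86.18°  ·
  (0,7): δ = 127.42°  ·
  (1,2): δ = 117.28°  ·
  (1,3): δ = 71.76°  ✓
  (1,4): δ = 33.42°  ✓
  (1,5): δ = 4.80°  ✓
  (1,6): δ = 34.17°  ✓
  (1,7): δ = 75.41°  ✓
  (2,3): δ = 134.48°  ·
  (2,4): δ = 96.14°  ·
  (2,5): δ = 57.92°  ✓
  (2,6): δ = 28.55°  ✓
  (2,7): δ = 12.69°  ✓
  (3,4): δ = 141.66°  ·
  (3,5): δ = 103.44°  ·
  (3,6): δ = 74.07°  ✓
  (3,7): δ = 32.83°  ✓
  (4,5): δ = 141.78°  ·
  (4,6): δ = 112.41°  ·
  (4,7): δ = 71.17°  ✓
  (5,6): δ = 150.63°  ·
  (5,7): δ = 109.38°  ·
  (6,7): δ = 138.76°  ·
antipodal pairs: 15

count = 15; pairs: (0,2), (0,3), (0,4), (0,5), (1,3), (1,4), (1,5), (1,6), (1,7), (2,5), (2,6), (2,7), (3,6), (3,7), (4,7)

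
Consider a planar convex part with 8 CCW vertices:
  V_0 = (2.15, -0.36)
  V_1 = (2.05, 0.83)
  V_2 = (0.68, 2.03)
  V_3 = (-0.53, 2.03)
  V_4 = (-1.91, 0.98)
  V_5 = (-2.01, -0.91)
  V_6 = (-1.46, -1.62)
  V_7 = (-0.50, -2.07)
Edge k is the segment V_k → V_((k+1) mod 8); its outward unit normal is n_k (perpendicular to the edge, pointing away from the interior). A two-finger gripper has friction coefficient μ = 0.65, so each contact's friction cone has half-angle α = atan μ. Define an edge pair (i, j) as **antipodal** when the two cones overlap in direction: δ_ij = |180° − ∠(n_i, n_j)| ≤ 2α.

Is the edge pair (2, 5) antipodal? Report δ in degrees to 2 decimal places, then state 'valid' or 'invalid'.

α = atan 0.65 = 33.02°;  2α = 66.05°
edge 2: e_2 = (-1.21, +0.00);  n_2 = (+0.0000, +1.0000)
edge 5: e_5 = (+0.55, -0.71);  n_5 = (-0.7905, -0.6124)
∠(n_2, n_5) = 127.76°
δ = |180° − 127.76°| = 52.24°
52.24° ≤ 2α = 66.05°  →  valid

δ = 52.24°, valid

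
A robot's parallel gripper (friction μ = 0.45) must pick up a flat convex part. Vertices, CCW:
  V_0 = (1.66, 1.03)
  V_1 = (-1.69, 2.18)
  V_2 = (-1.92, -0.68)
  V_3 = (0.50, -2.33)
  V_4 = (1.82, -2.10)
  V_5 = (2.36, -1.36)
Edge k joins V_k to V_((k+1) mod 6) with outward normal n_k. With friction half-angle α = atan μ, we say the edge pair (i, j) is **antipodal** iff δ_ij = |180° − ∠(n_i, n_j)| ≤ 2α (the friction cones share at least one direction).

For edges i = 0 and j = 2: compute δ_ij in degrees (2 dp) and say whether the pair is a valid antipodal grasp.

α = atan 0.45 = 24.23°;  2α = 48.46°
edge 0: e_0 = (-3.35, +1.15);  n_0 = (+0.3247, +0.9458)
edge 2: e_2 = (+2.42, -1.65);  n_2 = (-0.5633, -0.8262)
∠(n_0, n_2) = 164.66°
δ = |180° − 164.66°| = 15.34°
15.34° ≤ 2α = 48.46°  →  valid

δ = 15.34°, valid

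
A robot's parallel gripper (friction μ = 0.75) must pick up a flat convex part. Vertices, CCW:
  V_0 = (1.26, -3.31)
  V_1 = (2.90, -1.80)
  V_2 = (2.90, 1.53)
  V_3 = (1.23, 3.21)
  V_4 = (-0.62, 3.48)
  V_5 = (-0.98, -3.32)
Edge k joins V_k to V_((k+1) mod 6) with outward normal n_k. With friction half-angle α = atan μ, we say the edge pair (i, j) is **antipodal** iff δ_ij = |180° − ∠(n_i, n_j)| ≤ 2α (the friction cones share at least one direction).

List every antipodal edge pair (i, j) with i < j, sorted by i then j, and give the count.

α = atan 0.75 = 36.87°;  2α = 73.74°
n_0 = (+0.6773, -0.7357)
n_1 = (+1.0000, -0.0000)
n_2 = (+0.7092, +0.7050)
n_3 = (+0.1444, +0.9895)
n_4 = (-0.9986, +0.0529)
n_5 = (+0.0045, -1.0000)
  (0,1): δ = 132.64°  ·
  (0,2): δ = 87.81°  ·
  (0,3): δ = 50.94°  ✓
  (0,4): δ = 44.33°  ✓
  (0,5): δ = 137.62°  ·
  (1,2): δ = 135.17°  ·
  (1,3): δ = 98.30°  ·
  (1,4): δ = 3.03°  ✓
  (1,5): δ = 90.26°  ·
  (2,3): δ = 143.13°  ·
  (2,4): δ = 47.86°  ✓
  (2,5): δ = 45.43°  ✓
  (3,4): δ = 84.73°  ·
  (3,5): δ = 8.56°  ✓
  (4,5): δ = 86.71°  ·
antipodal pairs: 6

count = 6; pairs: (0,3), (0,4), (1,4), (2,4), (2,5), (3,5)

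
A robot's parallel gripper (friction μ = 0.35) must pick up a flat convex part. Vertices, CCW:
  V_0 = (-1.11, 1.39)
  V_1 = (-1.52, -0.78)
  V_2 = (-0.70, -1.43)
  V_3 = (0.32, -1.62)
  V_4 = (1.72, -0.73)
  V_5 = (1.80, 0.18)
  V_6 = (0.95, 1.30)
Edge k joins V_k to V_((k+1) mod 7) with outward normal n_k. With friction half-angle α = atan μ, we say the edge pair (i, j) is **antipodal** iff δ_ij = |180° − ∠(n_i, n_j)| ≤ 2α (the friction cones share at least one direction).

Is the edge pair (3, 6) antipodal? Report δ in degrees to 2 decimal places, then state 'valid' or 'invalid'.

α = atan 0.35 = 19.29°;  2α = 38.58°
edge 3: e_3 = (+1.40, +0.89);  n_3 = (+0.5365, -0.8439)
edge 6: e_6 = (-2.06, +0.09);  n_6 = (+0.0436, +0.9990)
∠(n_3, n_6) = 145.05°
δ = |180° − 145.05°| = 34.95°
34.95° ≤ 2α = 38.58°  →  valid

δ = 34.95°, valid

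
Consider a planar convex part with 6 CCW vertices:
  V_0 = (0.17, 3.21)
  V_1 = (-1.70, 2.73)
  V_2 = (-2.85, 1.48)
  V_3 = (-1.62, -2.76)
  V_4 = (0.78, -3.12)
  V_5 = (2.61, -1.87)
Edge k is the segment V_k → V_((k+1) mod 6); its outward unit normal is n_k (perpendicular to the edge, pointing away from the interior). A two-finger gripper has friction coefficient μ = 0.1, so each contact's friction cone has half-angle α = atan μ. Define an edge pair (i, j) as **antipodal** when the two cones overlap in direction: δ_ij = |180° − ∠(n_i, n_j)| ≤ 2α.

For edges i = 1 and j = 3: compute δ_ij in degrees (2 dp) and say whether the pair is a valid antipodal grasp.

δ = 55.92°, invalid

α = atan 0.1 = 5.71°;  2α = 11.42°
edge 1: e_1 = (-1.15, -1.25);  n_1 = (-0.7359, +0.6771)
edge 3: e_3 = (+2.40, -0.36);  n_3 = (-0.1483, -0.9889)
∠(n_1, n_3) = 124.08°
δ = |180° − 124.08°| = 55.92°
55.92° > 2α = 11.42°  →  invalid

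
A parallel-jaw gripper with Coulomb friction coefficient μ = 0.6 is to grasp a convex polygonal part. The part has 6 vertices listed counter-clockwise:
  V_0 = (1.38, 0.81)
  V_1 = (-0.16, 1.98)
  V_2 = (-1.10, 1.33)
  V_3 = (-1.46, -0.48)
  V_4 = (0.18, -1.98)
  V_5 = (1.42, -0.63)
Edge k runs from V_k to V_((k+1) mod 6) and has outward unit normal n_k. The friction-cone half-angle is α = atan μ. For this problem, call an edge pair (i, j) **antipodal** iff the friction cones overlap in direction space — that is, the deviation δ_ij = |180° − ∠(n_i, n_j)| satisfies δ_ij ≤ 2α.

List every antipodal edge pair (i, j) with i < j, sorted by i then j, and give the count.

count = 6; pairs: (0,3), (1,4), (1,5), (2,4), (2,5), (3,5)

α = atan 0.6 = 30.96°;  2α = 61.93°
n_0 = (+0.6050, +0.7963)
n_1 = (-0.5688, +0.8225)
n_2 = (-0.9808, +0.1951)
n_3 = (-0.6749, -0.7379)
n_4 = (+0.7365, -0.6765)
n_5 = (+0.9996, +0.0278)
  (0,1): δ = 108.11°  ·
  (0,2): δ = 64.02°  ·
  (0,3): δ = 5.22°  ✓
  (0,4): δ = 84.66°  ·
  (0,5): δ = 128.82°  ·
  (1,2): δ = 135.91°  ·
  (1,3): δ = 77.11°  ·
  (1,4): δ = 12.77°  ✓
  (1,5): δ = 56.93°  ✓
  (2,3): δ = 121.20°  ·
  (2,4): δ = 31.32°  ✓
  (2,5): δ = 12.84°  ✓
  (3,4): δ = 90.12°  ·
  (3,5): δ = 45.96°  ✓
  (4,5): δ = 135.84°  ·
antipodal pairs: 6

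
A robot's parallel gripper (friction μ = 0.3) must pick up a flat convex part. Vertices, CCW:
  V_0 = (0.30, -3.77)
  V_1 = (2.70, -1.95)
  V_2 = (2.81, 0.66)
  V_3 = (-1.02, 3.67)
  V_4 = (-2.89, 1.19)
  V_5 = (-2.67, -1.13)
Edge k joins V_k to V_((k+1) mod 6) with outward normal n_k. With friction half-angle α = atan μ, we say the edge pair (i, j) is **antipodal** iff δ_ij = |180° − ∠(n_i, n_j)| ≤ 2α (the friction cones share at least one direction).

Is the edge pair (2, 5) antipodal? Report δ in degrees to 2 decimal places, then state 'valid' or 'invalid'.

δ = 3.47°, valid

α = atan 0.3 = 16.70°;  2α = 33.40°
edge 2: e_2 = (-3.83, +3.01);  n_2 = (+0.6179, +0.7862)
edge 5: e_5 = (+2.97, -2.64);  n_5 = (-0.6644, -0.7474)
∠(n_2, n_5) = 176.53°
δ = |180° − 176.53°| = 3.47°
3.47° ≤ 2α = 33.40°  →  valid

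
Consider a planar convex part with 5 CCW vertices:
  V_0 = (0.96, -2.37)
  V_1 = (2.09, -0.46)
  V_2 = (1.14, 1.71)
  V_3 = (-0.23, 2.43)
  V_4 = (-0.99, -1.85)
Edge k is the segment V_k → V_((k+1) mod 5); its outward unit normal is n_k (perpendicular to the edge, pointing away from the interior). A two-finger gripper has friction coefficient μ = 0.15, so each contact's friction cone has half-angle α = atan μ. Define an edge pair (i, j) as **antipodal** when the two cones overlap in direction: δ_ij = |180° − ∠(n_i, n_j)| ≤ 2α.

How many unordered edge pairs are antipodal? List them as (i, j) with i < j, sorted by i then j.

α = atan 0.15 = 8.53°;  2α = 17.06°
n_0 = (+0.8607, -0.5092)
n_1 = (+0.9161, +0.4010)
n_2 = (+0.4652, +0.8852)
n_3 = (-0.9846, +0.1748)
n_4 = (-0.2577, -0.9662)
  (0,1): δ = 125.75°  ·
  (0,2): δ = 87.11°  ·
  (0,3): δ = 20.54°  ·
  (0,4): δ = 105.68°  ·
  (1,2): δ = 141.37°  ·
  (1,3): δ = 33.71°  ·
  (1,4): δ = 51.43°  ·
  (2,3): δ = 72.35°  ·
  (2,4): δ = 12.79°  ✓
  (3,4): δ = 94.86°  ·
antipodal pairs: 1

count = 1; pairs: (2,4)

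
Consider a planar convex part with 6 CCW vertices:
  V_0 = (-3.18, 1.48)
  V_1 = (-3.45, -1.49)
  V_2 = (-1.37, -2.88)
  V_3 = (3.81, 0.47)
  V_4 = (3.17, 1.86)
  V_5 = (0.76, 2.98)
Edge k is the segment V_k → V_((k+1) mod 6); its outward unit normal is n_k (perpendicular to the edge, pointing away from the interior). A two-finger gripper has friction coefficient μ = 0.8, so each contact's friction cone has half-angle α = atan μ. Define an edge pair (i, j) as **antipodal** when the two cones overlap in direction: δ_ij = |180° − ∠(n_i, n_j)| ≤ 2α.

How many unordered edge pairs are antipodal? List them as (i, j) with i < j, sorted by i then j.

count = 8; pairs: (0,2), (0,3), (0,4), (1,3), (1,4), (1,5), (2,4), (2,5)

α = atan 0.8 = 38.66°;  2α = 77.32°
n_0 = (-0.9959, +0.0905)
n_1 = (-0.5556, -0.8314)
n_2 = (+0.5430, -0.8397)
n_3 = (+0.9083, +0.4182)
n_4 = (+0.4214, +0.9069)
n_5 = (-0.3558, +0.9346)
  (0,1): δ = 118.56°  ·
  (0,2): δ = 51.91°  ✓
  (0,3): δ = 29.92°  ✓
  (0,4): δ = 70.27°  ✓
  (0,5): δ = 116.04°  ·
  (1,2): δ = 113.35°  ·
  (1,3): δ = 31.52°  ✓
  (1,4): δ = 8.83°  ✓
  (1,5): δ = 54.60°  ✓
  (2,3): δ = 98.17°  ·
  (2,4): δ = 57.82°  ✓
  (2,5): δ = 12.05°  ✓
  (3,4): δ = 139.65°  ·
  (3,5): δ = 93.88°  ·
  (4,5): δ = 134.23°  ·
antipodal pairs: 8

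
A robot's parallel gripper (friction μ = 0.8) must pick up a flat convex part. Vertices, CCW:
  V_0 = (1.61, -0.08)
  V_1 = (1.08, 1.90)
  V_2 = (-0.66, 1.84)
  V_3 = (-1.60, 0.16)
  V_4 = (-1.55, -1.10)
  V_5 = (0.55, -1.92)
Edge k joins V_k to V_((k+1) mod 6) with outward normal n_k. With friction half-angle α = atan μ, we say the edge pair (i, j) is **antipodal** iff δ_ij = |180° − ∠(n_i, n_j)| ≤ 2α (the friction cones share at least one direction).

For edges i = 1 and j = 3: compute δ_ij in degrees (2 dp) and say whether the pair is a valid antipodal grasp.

α = atan 0.8 = 38.66°;  2α = 77.32°
edge 1: e_1 = (-1.74, -0.06);  n_1 = (-0.0345, +0.9994)
edge 3: e_3 = (+0.05, -1.26);  n_3 = (-0.9992, -0.0397)
∠(n_1, n_3) = 90.30°
δ = |180° − 90.30°| = 89.70°
89.70° > 2α = 77.32°  →  invalid

δ = 89.70°, invalid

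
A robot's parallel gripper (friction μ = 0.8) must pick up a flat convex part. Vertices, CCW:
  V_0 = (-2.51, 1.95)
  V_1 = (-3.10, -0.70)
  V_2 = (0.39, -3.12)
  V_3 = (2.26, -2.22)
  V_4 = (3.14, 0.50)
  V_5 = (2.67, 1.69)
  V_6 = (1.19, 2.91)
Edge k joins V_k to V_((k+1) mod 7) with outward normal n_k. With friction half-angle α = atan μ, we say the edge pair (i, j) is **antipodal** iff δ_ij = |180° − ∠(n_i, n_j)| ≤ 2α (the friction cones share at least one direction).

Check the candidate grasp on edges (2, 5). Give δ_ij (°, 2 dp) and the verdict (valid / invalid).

α = atan 0.8 = 38.66°;  2α = 77.32°
edge 2: e_2 = (+1.87, +0.90);  n_2 = (+0.4337, -0.9011)
edge 5: e_5 = (-1.48, +1.22);  n_5 = (+0.6361, +0.7716)
∠(n_2, n_5) = 114.80°
δ = |180° − 114.80°| = 65.20°
65.20° ≤ 2α = 77.32°  →  valid

δ = 65.20°, valid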